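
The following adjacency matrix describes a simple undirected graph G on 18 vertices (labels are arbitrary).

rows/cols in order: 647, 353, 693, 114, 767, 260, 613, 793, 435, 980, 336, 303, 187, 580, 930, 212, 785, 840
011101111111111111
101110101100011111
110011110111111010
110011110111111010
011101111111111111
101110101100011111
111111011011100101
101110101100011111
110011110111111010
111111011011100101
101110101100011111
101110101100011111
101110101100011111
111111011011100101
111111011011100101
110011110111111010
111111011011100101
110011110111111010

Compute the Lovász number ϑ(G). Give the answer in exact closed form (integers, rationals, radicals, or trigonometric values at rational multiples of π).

6

Vertex 785 has 13 neighbors: 647, 353, 693, 114, 767, 260, 793, 435, 336, 303, 187, 212, 840.
N(793) = {647, 693, 114, 767, 613, 435, 980, 580, 930, 212, 785, 840}, |N(793)| = 12.
N(114) = {647, 353, 767, 260, 613, 793, 980, 336, 303, 187, 580, 930, 785}, |N(114)| = 13.
Vertex 693 has 13 neighbors: 647, 353, 767, 260, 613, 793, 980, 336, 303, 187, 580, 930, 785.
Complete multipartite on [6, 5, 5, 2]: sandwich collapses at ϑ=6.
= 6.000000000… (decimal).
Sandwich: α(G)=6 ≤ ϑ(G)=6 ≤ χ(Ḡ)=6 (collapsed).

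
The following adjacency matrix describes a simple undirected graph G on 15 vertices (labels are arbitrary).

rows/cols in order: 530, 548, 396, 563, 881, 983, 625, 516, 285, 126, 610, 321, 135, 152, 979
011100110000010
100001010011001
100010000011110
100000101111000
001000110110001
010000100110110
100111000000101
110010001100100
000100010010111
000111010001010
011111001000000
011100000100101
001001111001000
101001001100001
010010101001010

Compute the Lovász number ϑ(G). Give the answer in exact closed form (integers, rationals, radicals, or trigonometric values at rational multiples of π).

N(530) = {548, 396, 563, 625, 516, 152}, |N(530)| = 6.
deg(881) = 6; N(881) = {396, 625, 516, 126, 610, 979}.
N(979) = {548, 881, 625, 285, 321, 152}, |N(979)| = 6.
deg(285) = 6; N(285) = {563, 516, 610, 135, 152, 979}.
15-vertex 6-regular graph: this is K(6,2), the Kneser graph.
The 3 distinct eigenvalues: [6.0, 1.0, -3.0].
Lovász: ϑ = −15(-3)/(6+-1*(-3)) = 5.
= 5.000000000… (decimal).

5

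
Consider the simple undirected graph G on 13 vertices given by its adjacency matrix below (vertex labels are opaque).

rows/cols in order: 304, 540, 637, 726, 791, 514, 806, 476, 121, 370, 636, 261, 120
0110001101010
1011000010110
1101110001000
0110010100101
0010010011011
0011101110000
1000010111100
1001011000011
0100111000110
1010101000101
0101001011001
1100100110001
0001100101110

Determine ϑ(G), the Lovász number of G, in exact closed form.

sqrt(13)

deg(636) = 6; N(636) = {540, 726, 806, 121, 370, 120}.
Vertex 121 has 6 neighbors: 540, 791, 514, 806, 636, 261.
Vertex 476 has 6 neighbors: 304, 726, 514, 806, 261, 120.
N(514) = {637, 726, 791, 806, 476, 121}, |N(514)| = 6.
Every vertex has degree 6 (N=13); Paley(13): SR with (k,λ,μ)=(6,2,3).
A has 3 distinct eigenvalues ≈ [6.0, 1.30278, -2.30278].
λ_max=6, λ_min=-sqrt(13)/2 - 1/2; ϑ = −13·λ_min/(λ_max−λ_min) = sqrt(13).
ϑ(G) ≈ 3.60555128.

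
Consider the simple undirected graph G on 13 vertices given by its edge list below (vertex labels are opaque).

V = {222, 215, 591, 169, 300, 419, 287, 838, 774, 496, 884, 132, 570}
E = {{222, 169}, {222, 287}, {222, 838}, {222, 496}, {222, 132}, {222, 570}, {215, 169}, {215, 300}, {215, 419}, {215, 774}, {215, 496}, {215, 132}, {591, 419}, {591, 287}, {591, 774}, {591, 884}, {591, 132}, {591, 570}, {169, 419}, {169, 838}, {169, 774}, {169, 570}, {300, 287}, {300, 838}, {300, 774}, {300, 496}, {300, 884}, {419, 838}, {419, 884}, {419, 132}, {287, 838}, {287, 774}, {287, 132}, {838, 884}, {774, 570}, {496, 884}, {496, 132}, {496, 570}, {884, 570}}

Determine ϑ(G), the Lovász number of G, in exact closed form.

Vertex 774 has 6 neighbors: 215, 591, 169, 300, 287, 570.
deg(222) = 6; N(222) = {169, 287, 838, 496, 132, 570}.
Vertex 591 has 6 neighbors: 419, 287, 774, 884, 132, 570.
Vertex 496 has 6 neighbors: 222, 215, 300, 884, 132, 570.
deg(v) = 6 for all v (|V|=13); Paley(13): SR with (k,λ,μ)=(6,2,3).
spec(A) ≈ [6.0, 1.30278, -2.30278] (distinct, 5 d.p.).
Lovász: ϑ = −13(-sqrt(13)/2 - 1/2)/(6+-(-sqrt(13)/2 - 1/2)) = sqrt(13).
Numerically 3.6056.

sqrt(13)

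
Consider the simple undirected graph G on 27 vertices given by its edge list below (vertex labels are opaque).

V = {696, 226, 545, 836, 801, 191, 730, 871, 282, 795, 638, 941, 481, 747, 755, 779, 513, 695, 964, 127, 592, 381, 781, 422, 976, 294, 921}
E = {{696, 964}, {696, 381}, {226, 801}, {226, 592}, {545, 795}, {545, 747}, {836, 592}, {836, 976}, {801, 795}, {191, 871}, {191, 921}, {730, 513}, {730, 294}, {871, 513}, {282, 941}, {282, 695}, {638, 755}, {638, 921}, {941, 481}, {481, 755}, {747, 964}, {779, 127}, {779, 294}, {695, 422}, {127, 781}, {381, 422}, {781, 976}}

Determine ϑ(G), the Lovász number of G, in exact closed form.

27*cos(pi/27)/(cos(pi/27) + 1)

N(638) = {755, 921}, |N(638)| = 2.
N(294) = {730, 779}, |N(294)| = 2.
Vertex 801 has 2 neighbors: 226, 795.
Vertex 755 has 2 neighbors: 638, 481.
Every vertex has degree 2 (N=27); connected 2-regular on 27 ⇒ C_{27}.
spec(A) ≈ [2.0, 1.94609, 1.787265, 1.532089, 1.194317, 0.79216, 0.347296, -0.11629, -0.573606, -1.0, -1.372483, -1.670976, -1.879385, -1.986477] (distinct, 6 d.p.).
ϑ = −N·λ_min/(λ_max−λ_min) = −27·(-2*cos(pi/27))/(2−(-2*cos(pi/27))) = 27*cos(pi/27)/(cos(pi/27) + 1).
= 13.4542… (decimal).
Lovász sandwich 13 ≤ 27*cos(pi/27)/(cos(pi/27) + 1) ≤ 14: both strict.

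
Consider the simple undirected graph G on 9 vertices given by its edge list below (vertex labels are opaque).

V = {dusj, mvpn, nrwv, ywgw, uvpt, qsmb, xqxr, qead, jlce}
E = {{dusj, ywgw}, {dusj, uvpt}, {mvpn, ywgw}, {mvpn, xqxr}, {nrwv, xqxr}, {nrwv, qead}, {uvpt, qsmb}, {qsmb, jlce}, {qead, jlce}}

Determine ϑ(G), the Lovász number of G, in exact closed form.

9*cos(pi/9)/(cos(pi/9) + 1)

Vertex mvpn has 2 neighbors: ywgw, xqxr.
N(qsmb) = {uvpt, jlce}, |N(qsmb)| = 2.
deg(uvpt) = 2; N(uvpt) = {dusj, qsmb}.
Vertex nrwv has 2 neighbors: xqxr, qead.
9-vertex 2-regular graph: the odd cycle C_{9}.
spec(A) ≈ [2.0, 1.532, 0.347, -1.0, -1.879] (distinct, 3 d.p.).
With N=9: ϑ(G) = 9·(-(-1)*2*cos(pi/9))/(2−(-2*cos(pi/9))) = 9*cos(pi/9)/(cos(pi/9) + 1).
≈ 4.3601 (to 4 d.p.).
Sandwich: α(G)=4 ≤ ϑ(G)=9*cos(pi/9)/(cos(pi/9) + 1) ≤ χ(Ḡ)=5 (both strict).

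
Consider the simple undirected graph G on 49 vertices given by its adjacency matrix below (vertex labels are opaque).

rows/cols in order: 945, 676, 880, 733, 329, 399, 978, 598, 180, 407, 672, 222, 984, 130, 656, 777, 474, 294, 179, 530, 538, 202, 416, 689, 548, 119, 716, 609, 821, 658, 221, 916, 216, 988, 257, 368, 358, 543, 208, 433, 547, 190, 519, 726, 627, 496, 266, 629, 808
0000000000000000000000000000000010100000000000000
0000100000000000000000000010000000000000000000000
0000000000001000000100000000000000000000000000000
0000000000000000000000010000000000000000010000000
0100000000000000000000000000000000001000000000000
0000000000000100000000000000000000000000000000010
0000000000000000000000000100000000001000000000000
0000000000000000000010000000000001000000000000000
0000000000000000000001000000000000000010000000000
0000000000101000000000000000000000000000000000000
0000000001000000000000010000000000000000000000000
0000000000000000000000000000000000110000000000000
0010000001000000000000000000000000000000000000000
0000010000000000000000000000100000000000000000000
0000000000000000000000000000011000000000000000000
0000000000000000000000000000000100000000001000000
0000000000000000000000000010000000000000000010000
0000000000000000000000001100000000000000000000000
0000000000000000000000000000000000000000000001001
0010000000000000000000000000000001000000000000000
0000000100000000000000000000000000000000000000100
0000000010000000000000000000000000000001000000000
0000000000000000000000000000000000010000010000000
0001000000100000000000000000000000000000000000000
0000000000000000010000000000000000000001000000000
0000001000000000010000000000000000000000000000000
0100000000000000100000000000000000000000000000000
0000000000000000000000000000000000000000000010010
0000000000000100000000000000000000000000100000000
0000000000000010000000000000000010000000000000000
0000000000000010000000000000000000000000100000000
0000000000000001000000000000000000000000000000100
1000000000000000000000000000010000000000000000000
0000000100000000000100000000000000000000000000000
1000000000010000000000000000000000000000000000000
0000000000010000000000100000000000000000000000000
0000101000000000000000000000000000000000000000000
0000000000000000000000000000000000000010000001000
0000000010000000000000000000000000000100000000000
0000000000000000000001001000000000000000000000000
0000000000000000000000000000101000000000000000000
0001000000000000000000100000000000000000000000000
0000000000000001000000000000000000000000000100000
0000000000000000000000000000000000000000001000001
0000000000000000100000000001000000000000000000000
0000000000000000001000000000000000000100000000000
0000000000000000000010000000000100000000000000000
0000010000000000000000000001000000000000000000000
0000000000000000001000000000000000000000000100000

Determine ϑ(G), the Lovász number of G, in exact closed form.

49*cos(pi/49)/(cos(pi/49) + 1)

N(266) = {538, 916}, |N(266)| = 2.
Vertex 676 has 2 neighbors: 329, 716.
deg(474) = 2; N(474) = {716, 627}.
N(548) = {294, 433}, |N(548)| = 2.
deg(v) = 2 for all v (|V|=49); the odd cycle C_{49}.
The 25 distinct eigenvalues: [2.0, 1.98358, 1.93459, 1.85383, 1.74264, 1.60283, 1.4367, 1.24698, 1.03679, 0.80957, 0.56906, 0.3192, 0.0641, -0.19205, -0.44504, -0.69073, -0.92508, -1.14423, -1.3446, -1.52289, -1.67618, -1.80194, -1.89811, -1.96312, -1.99589].
−49·(-2*cos(pi/49)) / ((2)−(-2*cos(pi/49))) = 49*cos(pi/49)/(cos(pi/49) + 1) = ϑ(G).
ϑ(G) ≈ 24.47480518.
24 ≤ 49*cos(pi/49)/(cos(pi/49) + 1) ≤ 25: both strict.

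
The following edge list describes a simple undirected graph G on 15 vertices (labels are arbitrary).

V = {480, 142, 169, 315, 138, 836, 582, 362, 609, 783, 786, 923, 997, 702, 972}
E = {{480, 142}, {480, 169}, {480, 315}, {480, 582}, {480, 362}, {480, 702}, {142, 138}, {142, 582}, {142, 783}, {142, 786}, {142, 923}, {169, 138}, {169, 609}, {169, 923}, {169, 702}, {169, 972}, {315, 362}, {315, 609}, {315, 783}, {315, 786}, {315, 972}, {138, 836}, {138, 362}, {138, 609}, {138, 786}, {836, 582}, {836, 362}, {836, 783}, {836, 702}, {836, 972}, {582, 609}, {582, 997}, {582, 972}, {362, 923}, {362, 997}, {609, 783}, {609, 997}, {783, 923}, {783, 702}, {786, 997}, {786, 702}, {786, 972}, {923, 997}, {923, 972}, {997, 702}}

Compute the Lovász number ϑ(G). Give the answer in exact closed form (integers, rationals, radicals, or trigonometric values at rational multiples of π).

N(923) = {142, 169, 362, 783, 997, 972}, |N(923)| = 6.
deg(609) = 6; N(609) = {169, 315, 138, 582, 783, 997}.
deg(582) = 6; N(582) = {480, 142, 836, 609, 997, 972}.
deg(315) = 6; N(315) = {480, 362, 609, 783, 786, 972}.
15-vertex 6-regular graph: Kneser K(6,2) on C(6,2)=15 vertices.
A has 3 distinct eigenvalues ≈ [6.0, 1.0, -3.0].
λ_max=6, λ_min=-3; ϑ = −15·λ_min/(λ_max−λ_min) = 5.
Numerically 5.0000000.

5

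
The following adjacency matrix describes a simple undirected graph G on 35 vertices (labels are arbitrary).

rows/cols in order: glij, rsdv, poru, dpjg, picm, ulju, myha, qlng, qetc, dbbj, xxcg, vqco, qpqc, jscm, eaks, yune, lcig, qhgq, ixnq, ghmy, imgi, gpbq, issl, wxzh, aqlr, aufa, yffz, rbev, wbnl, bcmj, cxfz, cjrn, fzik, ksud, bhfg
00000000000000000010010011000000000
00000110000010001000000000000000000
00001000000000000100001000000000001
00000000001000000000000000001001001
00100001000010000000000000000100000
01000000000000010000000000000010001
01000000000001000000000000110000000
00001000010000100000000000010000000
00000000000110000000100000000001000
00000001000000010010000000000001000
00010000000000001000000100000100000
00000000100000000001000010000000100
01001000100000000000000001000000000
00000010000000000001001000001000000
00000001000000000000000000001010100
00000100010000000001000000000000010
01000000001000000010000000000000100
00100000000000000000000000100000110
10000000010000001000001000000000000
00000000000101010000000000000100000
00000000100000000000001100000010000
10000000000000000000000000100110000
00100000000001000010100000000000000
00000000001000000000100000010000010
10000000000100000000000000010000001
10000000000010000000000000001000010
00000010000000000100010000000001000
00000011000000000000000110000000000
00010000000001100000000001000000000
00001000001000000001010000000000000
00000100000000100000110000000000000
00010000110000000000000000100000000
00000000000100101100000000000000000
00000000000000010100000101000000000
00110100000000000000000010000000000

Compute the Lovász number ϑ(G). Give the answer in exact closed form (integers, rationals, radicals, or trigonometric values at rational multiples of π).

15

N(aufa) = {glij, qpqc, wbnl, ksud}, |N(aufa)| = 4.
N(eaks) = {qlng, wbnl, cxfz, fzik}, |N(eaks)| = 4.
deg(cjrn) = 4; N(cjrn) = {dpjg, qetc, dbbj, yffz}.
N(dpjg) = {xxcg, wbnl, cjrn, bhfg}, |N(dpjg)| = 4.
35-vertex 4-regular graph: this is K(7,3), the Kneser graph.
Distinct eigenvalues (to 6 d.p.): [4.0, 2.0, -1.0, -3.0].
Lovász (edge-transitive): ϑ = −35·(-3)/((4)−(-3)) = 15.
≈ 15.0000 (to 4 d.p.).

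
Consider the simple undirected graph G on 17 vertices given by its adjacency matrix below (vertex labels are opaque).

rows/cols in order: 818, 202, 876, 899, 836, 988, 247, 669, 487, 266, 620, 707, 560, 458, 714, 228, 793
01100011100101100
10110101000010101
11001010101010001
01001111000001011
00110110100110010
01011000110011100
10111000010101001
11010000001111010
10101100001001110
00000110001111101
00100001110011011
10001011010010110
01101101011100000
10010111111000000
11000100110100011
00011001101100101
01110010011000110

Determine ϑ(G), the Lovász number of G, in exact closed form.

sqrt(17)

Vertex 988 has 8 neighbors: 202, 899, 836, 487, 266, 560, 458, 714.
deg(247) = 8; N(247) = {818, 876, 899, 836, 266, 707, 458, 793}.
N(876) = {818, 202, 836, 247, 487, 620, 560, 793}, |N(876)| = 8.
N(899) = {202, 836, 988, 247, 669, 458, 228, 793}, |N(899)| = 8.
8-regular, N=17; Paley(17): SR with (k,λ,μ)=(8,3,4).
A has 3 distinct eigenvalues ≈ [8.0, 1.5616, -2.5616].
Lovász (edge-transitive): ϑ = −17·(-sqrt(17)/2 - 1/2)/((8)−(-sqrt(17)/2 - 1/2)) = sqrt(17).
Numerically 4.1231056.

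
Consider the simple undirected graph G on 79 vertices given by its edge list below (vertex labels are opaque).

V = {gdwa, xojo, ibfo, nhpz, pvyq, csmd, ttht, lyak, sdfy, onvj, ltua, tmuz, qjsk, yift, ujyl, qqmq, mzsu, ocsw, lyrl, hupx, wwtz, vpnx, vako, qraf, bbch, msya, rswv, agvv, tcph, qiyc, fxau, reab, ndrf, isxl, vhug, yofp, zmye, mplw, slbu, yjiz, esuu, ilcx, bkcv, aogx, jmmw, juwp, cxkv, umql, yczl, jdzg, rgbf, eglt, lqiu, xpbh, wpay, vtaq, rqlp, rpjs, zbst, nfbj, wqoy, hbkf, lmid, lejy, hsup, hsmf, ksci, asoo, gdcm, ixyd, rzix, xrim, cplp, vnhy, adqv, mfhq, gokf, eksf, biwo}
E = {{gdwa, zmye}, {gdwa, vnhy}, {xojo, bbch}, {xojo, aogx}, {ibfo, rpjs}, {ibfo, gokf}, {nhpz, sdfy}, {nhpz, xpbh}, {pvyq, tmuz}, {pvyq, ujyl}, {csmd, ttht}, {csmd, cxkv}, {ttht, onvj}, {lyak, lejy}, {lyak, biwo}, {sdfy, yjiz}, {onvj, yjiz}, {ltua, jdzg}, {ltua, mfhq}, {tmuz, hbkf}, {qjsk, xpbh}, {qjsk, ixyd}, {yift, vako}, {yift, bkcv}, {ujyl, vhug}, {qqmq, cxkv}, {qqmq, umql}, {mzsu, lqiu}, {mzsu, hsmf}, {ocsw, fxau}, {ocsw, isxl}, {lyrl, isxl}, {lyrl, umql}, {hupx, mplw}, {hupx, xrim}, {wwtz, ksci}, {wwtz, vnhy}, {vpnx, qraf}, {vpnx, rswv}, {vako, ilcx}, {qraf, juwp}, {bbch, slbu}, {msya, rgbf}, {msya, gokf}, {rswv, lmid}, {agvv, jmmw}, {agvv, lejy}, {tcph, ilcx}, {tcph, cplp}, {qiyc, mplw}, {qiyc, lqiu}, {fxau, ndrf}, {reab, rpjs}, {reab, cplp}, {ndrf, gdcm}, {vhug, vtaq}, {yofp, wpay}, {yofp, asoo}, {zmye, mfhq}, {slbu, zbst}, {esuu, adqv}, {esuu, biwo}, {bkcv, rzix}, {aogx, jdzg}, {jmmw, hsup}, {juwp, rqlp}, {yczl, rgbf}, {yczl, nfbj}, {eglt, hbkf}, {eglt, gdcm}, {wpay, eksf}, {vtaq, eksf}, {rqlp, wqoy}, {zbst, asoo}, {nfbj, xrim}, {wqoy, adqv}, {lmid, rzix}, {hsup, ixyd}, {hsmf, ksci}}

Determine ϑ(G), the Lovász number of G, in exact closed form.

Vertex bbch has 2 neighbors: xojo, slbu.
deg(juwp) = 2; N(juwp) = {qraf, rqlp}.
N(lejy) = {lyak, agvv}, |N(lejy)| = 2.
Vertex yczl has 2 neighbors: rgbf, nfbj.
deg(v) = 2 for all v (|V|=79); a single 79-cycle (edge-transitive).
spec(A) ≈ [2.0, 1.993678, 1.974751, 1.943339, 1.89964, 1.843932, 1.776565, 1.697967, 1.608633, 1.509129, 1.400084, 1.282187, 1.156184, 1.022871, 0.883091, 0.737728, 0.587701, 0.433958, 0.277471, 0.11923, -0.039764, -0.198508, -0.355996, -0.511233, -0.663239, -0.811051, -0.953735, -1.09039, -1.22015, -1.342197, -1.455758, -1.560115, -1.654608, -1.738641, -1.811681, -1.873267, -1.92301, -1.960595, -1.985784, -1.998419] (distinct, 6 d.p.).
Lovász (edge-transitive): ϑ = −79·(-2*cos(pi/79))/((2)−(-2*cos(pi/79))) = 79*cos(pi/79)/(cos(pi/79) + 1).
Numerically 39.48437942.
Sandwich: α(G)=39 ≤ ϑ(G)=79*cos(pi/79)/(cos(pi/79) + 1) ≤ χ(Ḡ)=40 (both strict).

79*cos(pi/79)/(cos(pi/79) + 1)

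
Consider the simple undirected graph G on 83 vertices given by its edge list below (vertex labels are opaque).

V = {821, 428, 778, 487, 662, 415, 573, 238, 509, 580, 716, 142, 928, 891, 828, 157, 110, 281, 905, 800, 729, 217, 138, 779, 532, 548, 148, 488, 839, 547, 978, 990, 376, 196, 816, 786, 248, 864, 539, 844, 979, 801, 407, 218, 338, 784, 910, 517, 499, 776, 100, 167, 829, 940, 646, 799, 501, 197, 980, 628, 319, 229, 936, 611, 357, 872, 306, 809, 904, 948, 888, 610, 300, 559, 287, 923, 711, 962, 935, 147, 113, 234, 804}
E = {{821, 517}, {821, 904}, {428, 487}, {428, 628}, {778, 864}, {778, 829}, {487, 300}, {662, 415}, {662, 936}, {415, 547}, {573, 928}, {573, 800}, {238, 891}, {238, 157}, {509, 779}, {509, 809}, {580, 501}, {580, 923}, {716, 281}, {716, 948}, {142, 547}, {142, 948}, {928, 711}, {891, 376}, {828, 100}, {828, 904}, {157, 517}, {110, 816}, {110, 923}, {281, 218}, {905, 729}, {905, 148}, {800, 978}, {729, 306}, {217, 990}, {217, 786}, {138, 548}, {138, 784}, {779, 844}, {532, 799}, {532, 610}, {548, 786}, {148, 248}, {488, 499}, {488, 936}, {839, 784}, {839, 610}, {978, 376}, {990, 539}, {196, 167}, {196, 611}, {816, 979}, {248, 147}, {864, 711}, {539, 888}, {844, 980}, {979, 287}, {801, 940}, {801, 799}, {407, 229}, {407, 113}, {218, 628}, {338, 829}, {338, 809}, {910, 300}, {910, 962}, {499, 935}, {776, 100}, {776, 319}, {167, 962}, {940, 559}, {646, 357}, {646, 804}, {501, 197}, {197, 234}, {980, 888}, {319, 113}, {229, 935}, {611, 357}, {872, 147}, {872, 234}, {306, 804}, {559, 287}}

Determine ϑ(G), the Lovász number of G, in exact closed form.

83*cos(pi/83)/(cos(pi/83) + 1)

deg(948) = 2; N(948) = {716, 142}.
N(888) = {539, 980}, |N(888)| = 2.
deg(407) = 2; N(407) = {229, 113}.
N(376) = {891, 978}, |N(376)| = 2.
Regular of degree 2 on 83 vertices: a single 83-cycle (edge-transitive).
The 42 distinct eigenvalues: [2.0, 1.994272, 1.977121, 1.948645, 1.909008, 1.858436, 1.797219, 1.725708, 1.644312, 1.553498, 1.453785, 1.345745, 1.229997, 1.107203, 0.978068, 0.84333, 0.703762, 0.560163, 0.413355, 0.264179, 0.113491, -0.037848, -0.18897, -0.33901, -0.487108, -0.632415, -0.774101, -0.911352, -1.043383, -1.169438, -1.288794, -1.400768, -1.504719, -1.600051, -1.686218, -1.762726, -1.829138, -1.885072, -1.930209, -1.96429, -1.98712, -1.998568].
−83·(-2*cos(pi/83)) / ((2)−(-2*cos(pi/83))) = 83*cos(pi/83)/(cos(pi/83) + 1) = ϑ(G).
ϑ(G) ≈ 41.485133.
Lovász sandwich 41 ≤ 83*cos(pi/83)/(cos(pi/83) + 1) ≤ 42: both strict.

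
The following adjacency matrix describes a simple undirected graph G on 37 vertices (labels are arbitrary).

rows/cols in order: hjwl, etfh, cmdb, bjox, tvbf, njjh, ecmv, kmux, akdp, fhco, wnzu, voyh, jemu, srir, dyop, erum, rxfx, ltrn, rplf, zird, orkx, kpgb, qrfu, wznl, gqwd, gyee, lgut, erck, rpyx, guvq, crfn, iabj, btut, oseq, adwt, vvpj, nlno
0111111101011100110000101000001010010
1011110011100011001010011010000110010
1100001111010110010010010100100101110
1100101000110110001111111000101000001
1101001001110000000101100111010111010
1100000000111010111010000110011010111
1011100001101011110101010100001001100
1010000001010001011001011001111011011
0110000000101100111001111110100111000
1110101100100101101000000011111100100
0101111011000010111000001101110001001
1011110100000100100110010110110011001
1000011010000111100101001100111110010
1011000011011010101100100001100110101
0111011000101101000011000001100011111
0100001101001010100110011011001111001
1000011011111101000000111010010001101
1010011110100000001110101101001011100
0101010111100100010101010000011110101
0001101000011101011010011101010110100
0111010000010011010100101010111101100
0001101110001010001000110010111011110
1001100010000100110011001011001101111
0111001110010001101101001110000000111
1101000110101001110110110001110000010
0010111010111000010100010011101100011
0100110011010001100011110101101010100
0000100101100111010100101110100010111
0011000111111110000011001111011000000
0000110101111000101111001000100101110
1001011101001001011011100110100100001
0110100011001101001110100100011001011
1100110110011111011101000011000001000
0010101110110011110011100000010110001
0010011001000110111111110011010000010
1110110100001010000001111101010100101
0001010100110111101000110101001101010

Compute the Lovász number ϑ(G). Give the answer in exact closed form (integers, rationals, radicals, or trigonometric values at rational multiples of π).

deg(cmdb) = 18; N(cmdb) = {hjwl, etfh, ecmv, kmux, akdp, fhco, voyh, srir, dyop, ltrn, orkx, wznl, gyee, rpyx, iabj, oseq, adwt, vvpj}.
Vertex jemu has 18 neighbors: hjwl, njjh, ecmv, akdp, srir, dyop, erum, rxfx, zird, kpgb, gqwd, gyee, rpyx, guvq, crfn, iabj, btut, vvpj.
Vertex zird has 18 neighbors: bjox, tvbf, ecmv, voyh, jemu, srir, erum, ltrn, rplf, orkx, wznl, gqwd, gyee, erck, guvq, iabj, btut, adwt.
Vertex tvbf has 18 neighbors: hjwl, etfh, bjox, ecmv, fhco, wnzu, voyh, zird, kpgb, qrfu, gyee, lgut, erck, guvq, iabj, btut, oseq, vvpj.
Regular of degree 18 on 37 vertices: Paley(37): SR with (k,λ,μ)=(18,8,9).
spec(A) ≈ [18.0, 2.541381, -3.541381] (distinct, 6 d.p.).
With N=37: ϑ(G) = 37·(-(-sqrt(37)/2 - 1/2))/(18−(-sqrt(37)/2 - 1/2)) = sqrt(37).
= 6.082763… (decimal).

sqrt(37)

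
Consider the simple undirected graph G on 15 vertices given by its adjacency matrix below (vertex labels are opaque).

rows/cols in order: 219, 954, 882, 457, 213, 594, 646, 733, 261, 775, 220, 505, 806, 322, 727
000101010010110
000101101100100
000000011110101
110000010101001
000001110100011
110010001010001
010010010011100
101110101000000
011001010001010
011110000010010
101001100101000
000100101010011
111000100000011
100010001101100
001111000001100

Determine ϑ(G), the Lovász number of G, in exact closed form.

deg(646) = 6; N(646) = {954, 213, 733, 220, 505, 806}.
deg(775) = 6; N(775) = {954, 882, 457, 213, 220, 322}.
Vertex 882 has 6 neighbors: 733, 261, 775, 220, 806, 727.
deg(806) = 6; N(806) = {219, 954, 882, 646, 322, 727}.
deg(v) = 6 for all v (|V|=15); Kneser K(6,2) on C(6,2)=15 vertices.
The 3 distinct eigenvalues: [6.0, 1.0, -3.0].
Lovász: ϑ = −15(-3)/(6+-1*(-3)) = 5.
≈ 5.000000000 (to 9 d.p.).

5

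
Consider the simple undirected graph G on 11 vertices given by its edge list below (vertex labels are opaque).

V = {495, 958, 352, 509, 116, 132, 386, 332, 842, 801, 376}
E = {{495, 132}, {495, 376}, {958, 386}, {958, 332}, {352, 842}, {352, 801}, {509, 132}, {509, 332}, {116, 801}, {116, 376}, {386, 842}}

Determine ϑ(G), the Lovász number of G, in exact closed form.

N(332) = {958, 509}, |N(332)| = 2.
Vertex 495 has 2 neighbors: 132, 376.
deg(352) = 2; N(352) = {842, 801}.
Vertex 386 has 2 neighbors: 958, 842.
Every vertex has degree 2 (N=11); connected 2-regular on 11 ⇒ C_{11}.
spec(A) ≈ [2.0, 1.682507, 0.83083, -0.28463, -1.309721, -1.918986] (distinct, 6 d.p.).
With N=11: ϑ(G) = 11·(-(-1)*2*cos(pi/11))/(2−(-2*cos(pi/11))) = 11*cos(pi/11)/(cos(pi/11) + 1).
Numerically 5.3863029.
Check 5 ≤ 11*cos(pi/11)/(cos(pi/11) + 1) ≤ 6: both strict.

11*cos(pi/11)/(cos(pi/11) + 1)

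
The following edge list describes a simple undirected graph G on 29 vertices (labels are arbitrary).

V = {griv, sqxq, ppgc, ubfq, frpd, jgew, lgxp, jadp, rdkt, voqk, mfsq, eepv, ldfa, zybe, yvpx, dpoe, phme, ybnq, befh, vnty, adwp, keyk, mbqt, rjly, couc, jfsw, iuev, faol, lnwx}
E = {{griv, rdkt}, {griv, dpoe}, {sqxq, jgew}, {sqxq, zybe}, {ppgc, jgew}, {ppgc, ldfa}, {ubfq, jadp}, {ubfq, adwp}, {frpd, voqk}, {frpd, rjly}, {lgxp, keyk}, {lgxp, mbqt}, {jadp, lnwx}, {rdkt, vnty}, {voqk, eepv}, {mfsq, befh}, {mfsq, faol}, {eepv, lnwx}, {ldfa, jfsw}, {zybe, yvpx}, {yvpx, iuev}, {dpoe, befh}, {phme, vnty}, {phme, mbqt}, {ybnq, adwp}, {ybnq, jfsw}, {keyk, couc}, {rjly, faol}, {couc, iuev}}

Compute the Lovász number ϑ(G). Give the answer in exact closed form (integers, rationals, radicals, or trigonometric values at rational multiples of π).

29*cos(pi/29)/(cos(pi/29) + 1)

Vertex phme has 2 neighbors: vnty, mbqt.
Vertex zybe has 2 neighbors: sqxq, yvpx.
N(vnty) = {rdkt, phme}, |N(vnty)| = 2.
Vertex keyk has 2 neighbors: lgxp, couc.
29-vertex 2-regular graph: the odd cycle C_{29}.
A has 15 distinct eigenvalues ≈ [2.0, 1.95324, 1.81515, 1.59219, 1.29477, 0.93682, 0.53506, 0.10828, -0.32356, -0.74028, -1.12237, -1.45199, -1.71371, -1.89531, -1.98828].
With N=29: ϑ(G) = 29·(-(-1)*2*cos(pi/29))/(2−(-2*cos(pi/29))) = 29*cos(pi/29)/(cos(pi/29) + 1).
ϑ(G) ≈ 14.457375.
Sandwich: α(G)=14 ≤ ϑ(G)=29*cos(pi/29)/(cos(pi/29) + 1) ≤ χ(Ḡ)=15 (both strict).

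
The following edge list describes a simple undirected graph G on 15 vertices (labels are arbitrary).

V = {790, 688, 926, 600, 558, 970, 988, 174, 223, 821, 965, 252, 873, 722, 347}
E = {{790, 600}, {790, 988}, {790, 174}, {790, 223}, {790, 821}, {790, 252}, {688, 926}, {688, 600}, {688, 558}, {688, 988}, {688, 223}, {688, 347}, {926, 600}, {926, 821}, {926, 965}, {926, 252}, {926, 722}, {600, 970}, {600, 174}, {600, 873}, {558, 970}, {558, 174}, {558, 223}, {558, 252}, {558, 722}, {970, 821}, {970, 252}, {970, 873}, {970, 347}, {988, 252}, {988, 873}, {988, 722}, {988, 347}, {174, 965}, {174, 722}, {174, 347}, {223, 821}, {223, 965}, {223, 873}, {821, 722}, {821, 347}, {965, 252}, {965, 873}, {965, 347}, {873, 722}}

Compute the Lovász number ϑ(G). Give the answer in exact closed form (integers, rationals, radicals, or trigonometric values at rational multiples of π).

5

Vertex 722 has 6 neighbors: 926, 558, 988, 174, 821, 873.
Vertex 600 has 6 neighbors: 790, 688, 926, 970, 174, 873.
Vertex 926 has 6 neighbors: 688, 600, 821, 965, 252, 722.
N(347) = {688, 970, 988, 174, 821, 965}, |N(347)| = 6.
Every vertex has degree 6 (N=15); Kneser-type, 2-subsets of [6].
The 3 distinct eigenvalues: [6.0, 1.0, -3.0].
ϑ = −N·λ_min/(λ_max−λ_min) = −15·(-3)/(6−(-3)) = 5.
ϑ(G) ≈ 5.00000.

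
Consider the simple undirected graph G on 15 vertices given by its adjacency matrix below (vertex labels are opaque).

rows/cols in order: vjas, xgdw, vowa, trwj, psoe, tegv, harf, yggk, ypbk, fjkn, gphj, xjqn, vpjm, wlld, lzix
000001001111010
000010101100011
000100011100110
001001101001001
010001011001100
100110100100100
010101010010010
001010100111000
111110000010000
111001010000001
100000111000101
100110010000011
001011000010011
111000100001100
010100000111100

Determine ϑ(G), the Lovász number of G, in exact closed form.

Vertex vpjm has 6 neighbors: vowa, psoe, tegv, gphj, wlld, lzix.
N(trwj) = {vowa, tegv, harf, ypbk, xjqn, lzix}, |N(trwj)| = 6.
N(vjas) = {tegv, ypbk, fjkn, gphj, xjqn, wlld}, |N(vjas)| = 6.
N(tegv) = {vjas, trwj, psoe, harf, fjkn, vpjm}, |N(tegv)| = 6.
deg(v) = 6 for all v (|V|=15); this is K(6,2), the Kneser graph.
A has 3 distinct eigenvalues ≈ [6.0, 1.0, -3.0].
Lovász (edge-transitive): ϑ = −15·(-3)/((6)−(-3)) = 5.
ϑ(G) ≈ 5.00000000.

5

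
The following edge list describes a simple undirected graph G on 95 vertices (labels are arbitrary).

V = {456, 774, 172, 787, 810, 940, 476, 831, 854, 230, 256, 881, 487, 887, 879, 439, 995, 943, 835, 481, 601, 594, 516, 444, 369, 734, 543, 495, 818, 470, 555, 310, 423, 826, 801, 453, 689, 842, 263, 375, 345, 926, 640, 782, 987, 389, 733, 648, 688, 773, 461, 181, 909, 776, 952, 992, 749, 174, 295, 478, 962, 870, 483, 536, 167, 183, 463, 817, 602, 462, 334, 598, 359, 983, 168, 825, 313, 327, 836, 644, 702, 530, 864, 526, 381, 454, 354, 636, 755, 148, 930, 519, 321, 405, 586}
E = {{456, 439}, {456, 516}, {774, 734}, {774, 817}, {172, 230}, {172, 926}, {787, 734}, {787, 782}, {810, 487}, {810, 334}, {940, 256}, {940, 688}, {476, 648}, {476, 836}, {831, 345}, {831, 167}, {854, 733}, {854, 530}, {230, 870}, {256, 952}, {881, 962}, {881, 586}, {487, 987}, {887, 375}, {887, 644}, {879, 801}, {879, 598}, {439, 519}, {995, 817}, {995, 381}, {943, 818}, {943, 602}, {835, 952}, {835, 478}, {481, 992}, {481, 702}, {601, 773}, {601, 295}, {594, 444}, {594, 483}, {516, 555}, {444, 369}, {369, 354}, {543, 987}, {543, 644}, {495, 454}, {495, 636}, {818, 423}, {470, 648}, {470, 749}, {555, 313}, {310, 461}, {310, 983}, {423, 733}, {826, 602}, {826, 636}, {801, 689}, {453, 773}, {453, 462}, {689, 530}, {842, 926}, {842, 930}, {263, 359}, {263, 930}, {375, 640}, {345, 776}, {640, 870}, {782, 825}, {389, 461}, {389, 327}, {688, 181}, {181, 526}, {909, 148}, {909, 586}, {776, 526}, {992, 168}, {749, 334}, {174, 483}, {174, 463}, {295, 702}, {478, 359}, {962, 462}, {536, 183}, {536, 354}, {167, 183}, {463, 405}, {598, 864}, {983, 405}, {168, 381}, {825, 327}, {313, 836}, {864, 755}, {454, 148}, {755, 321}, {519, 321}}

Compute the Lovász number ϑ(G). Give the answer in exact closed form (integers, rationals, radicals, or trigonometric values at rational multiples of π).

Vertex 423 has 2 neighbors: 818, 733.
deg(962) = 2; N(962) = {881, 462}.
Vertex 870 has 2 neighbors: 230, 640.
deg(601) = 2; N(601) = {773, 295}.
deg(v) = 2 for all v (|V|=95); connected 2-regular on 95 ⇒ C_{95}.
The 48 distinct eigenvalues: [2.0, 1.996, 1.983, 1.961, 1.93, 1.892, 1.845, 1.789, 1.727, 1.656, 1.578, 1.494, 1.402, 1.305, 1.202, 1.094, 0.981, 0.864, 0.742, 0.618, 0.491, 0.362, 0.231, 0.099, -0.033, -0.165, -0.297, -0.427, -0.555, -0.681, -0.803, -0.923, -1.038, -1.149, -1.254, -1.355, -1.449, -1.537, -1.618, -1.692, -1.759, -1.818, -1.869, -1.912, -1.947, -1.973, -1.99, -1.999].
Lovász (edge-transitive): ϑ = −95·(-2*cos(pi/95))/((2)−(-2*cos(pi/95))) = 95*cos(pi/95)/(cos(pi/95) + 1).
ϑ(G) ≈ 47.4870.
α=47, χ(Ḡ)=48; ϑ=95*cos(pi/95)/(cos(pi/95) + 1) lies between (both strict).

95*cos(pi/95)/(cos(pi/95) + 1)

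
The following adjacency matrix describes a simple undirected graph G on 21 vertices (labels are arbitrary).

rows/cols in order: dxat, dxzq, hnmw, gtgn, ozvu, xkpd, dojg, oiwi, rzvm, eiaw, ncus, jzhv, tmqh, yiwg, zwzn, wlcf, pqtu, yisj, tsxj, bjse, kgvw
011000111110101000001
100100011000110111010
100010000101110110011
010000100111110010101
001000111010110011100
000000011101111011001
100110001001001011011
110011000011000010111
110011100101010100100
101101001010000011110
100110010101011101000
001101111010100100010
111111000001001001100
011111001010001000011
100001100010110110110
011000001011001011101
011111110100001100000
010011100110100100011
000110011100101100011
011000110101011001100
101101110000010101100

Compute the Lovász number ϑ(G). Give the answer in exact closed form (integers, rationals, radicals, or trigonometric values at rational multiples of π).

6

N(jzhv) = {hnmw, gtgn, xkpd, dojg, oiwi, rzvm, ncus, tmqh, wlcf, bjse}, |N(jzhv)| = 10.
Vertex ozvu has 10 neighbors: hnmw, dojg, oiwi, rzvm, ncus, tmqh, yiwg, pqtu, yisj, tsxj.
Vertex yisj has 10 neighbors: dxzq, ozvu, xkpd, dojg, eiaw, ncus, tmqh, wlcf, bjse, kgvw.
Vertex yiwg has 10 neighbors: dxzq, hnmw, gtgn, ozvu, xkpd, rzvm, ncus, zwzn, bjse, kgvw.
Regular of degree 10 on 21 vertices: this is K(7,2), the Kneser graph.
Distinct eigenvalues (to 3 d.p.): [10.0, 1.0, -4.0].
−21·(-4) / ((10)−(-4)) = 6 = ϑ(G).
≈ 6.000000000 (to 9 d.p.).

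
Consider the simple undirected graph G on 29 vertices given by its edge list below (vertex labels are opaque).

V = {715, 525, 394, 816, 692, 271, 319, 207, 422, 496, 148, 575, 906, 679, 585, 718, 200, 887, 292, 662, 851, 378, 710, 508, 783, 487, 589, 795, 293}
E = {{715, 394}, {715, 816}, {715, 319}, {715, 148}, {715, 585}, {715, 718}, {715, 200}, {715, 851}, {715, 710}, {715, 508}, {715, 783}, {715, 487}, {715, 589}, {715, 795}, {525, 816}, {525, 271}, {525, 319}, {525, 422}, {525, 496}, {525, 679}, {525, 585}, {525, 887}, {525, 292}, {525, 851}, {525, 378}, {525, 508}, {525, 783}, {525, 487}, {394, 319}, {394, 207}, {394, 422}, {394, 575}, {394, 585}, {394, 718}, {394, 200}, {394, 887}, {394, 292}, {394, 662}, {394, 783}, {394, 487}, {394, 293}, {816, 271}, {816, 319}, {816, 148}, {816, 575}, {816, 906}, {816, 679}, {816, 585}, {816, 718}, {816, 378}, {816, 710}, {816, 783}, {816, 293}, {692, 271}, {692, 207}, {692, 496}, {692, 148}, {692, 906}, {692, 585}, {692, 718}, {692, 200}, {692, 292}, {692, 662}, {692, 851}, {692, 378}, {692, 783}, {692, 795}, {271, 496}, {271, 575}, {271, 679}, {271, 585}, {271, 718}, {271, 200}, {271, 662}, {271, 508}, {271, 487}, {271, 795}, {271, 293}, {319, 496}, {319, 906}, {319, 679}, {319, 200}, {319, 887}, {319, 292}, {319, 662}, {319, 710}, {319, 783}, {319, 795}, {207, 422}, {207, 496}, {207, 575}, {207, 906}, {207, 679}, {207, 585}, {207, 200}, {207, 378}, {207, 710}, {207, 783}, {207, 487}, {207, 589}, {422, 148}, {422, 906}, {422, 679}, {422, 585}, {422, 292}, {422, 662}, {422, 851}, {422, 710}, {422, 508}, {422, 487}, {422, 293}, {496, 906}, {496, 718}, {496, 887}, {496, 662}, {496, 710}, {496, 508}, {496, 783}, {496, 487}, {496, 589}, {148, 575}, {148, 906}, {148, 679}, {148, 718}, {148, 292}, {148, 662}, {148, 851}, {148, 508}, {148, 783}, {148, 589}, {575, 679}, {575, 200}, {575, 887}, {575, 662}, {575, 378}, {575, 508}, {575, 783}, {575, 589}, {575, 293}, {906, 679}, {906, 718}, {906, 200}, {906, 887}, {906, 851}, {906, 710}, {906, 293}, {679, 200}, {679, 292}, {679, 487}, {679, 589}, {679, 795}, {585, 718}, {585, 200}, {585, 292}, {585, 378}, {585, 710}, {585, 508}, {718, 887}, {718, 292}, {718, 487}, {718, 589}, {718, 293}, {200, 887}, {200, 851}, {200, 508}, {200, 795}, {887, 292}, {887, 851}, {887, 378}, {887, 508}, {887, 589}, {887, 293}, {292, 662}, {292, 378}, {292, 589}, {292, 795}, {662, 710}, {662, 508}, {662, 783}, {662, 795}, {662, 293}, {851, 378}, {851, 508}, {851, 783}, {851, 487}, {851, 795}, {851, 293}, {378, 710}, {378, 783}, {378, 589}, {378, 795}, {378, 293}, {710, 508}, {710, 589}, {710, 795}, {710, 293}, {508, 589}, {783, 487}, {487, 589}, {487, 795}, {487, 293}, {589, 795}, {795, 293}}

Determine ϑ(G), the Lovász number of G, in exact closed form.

sqrt(29)

N(715) = {394, 816, 319, 148, 585, 718, 200, 851, 710, 508, 783, 487, 589, 795}, |N(715)| = 14.
deg(692) = 14; N(692) = {271, 207, 496, 148, 906, 585, 718, 200, 292, 662, 851, 378, 783, 795}.
N(271) = {525, 816, 692, 496, 575, 679, 585, 718, 200, 662, 508, 487, 795, 293}, |N(271)| = 14.
N(887) = {525, 394, 319, 496, 575, 906, 718, 200, 292, 851, 378, 508, 589, 293}, |N(887)| = 14.
14-regular, N=29; Paley(29): SR with (k,λ,μ)=(14,6,7).
spec(A) ≈ [14.0, 2.192582, -3.192582] (distinct, 6 d.p.).
ϑ = −N·λ_min/(λ_max−λ_min) = −29·(-sqrt(29)/2 - 1/2)/(14−(-sqrt(29)/2 - 1/2)) = sqrt(29).
ϑ(G) ≈ 5.3852.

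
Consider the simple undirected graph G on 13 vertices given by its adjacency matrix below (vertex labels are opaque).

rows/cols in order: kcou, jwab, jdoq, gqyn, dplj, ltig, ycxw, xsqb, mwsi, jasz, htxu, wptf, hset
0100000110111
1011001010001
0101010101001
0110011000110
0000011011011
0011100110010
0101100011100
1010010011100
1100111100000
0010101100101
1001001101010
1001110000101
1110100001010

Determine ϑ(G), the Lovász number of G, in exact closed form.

sqrt(13)

N(jdoq) = {jwab, gqyn, ltig, xsqb, jasz, hset}, |N(jdoq)| = 6.
Vertex mwsi has 6 neighbors: kcou, jwab, dplj, ltig, ycxw, xsqb.
N(ltig) = {jdoq, gqyn, dplj, xsqb, mwsi, wptf}, |N(ltig)| = 6.
N(wptf) = {kcou, gqyn, dplj, ltig, htxu, hset}, |N(wptf)| = 6.
Regular of degree 6 on 13 vertices: Paley(13): SR with (k,λ,μ)=(6,2,3).
A has 3 distinct eigenvalues ≈ [6.0, 1.3028, -2.3028].
λ_max=6, λ_min=-sqrt(13)/2 - 1/2; ϑ = −13·λ_min/(λ_max−λ_min) = sqrt(13).
≈ 3.60555 (to 5 d.p.).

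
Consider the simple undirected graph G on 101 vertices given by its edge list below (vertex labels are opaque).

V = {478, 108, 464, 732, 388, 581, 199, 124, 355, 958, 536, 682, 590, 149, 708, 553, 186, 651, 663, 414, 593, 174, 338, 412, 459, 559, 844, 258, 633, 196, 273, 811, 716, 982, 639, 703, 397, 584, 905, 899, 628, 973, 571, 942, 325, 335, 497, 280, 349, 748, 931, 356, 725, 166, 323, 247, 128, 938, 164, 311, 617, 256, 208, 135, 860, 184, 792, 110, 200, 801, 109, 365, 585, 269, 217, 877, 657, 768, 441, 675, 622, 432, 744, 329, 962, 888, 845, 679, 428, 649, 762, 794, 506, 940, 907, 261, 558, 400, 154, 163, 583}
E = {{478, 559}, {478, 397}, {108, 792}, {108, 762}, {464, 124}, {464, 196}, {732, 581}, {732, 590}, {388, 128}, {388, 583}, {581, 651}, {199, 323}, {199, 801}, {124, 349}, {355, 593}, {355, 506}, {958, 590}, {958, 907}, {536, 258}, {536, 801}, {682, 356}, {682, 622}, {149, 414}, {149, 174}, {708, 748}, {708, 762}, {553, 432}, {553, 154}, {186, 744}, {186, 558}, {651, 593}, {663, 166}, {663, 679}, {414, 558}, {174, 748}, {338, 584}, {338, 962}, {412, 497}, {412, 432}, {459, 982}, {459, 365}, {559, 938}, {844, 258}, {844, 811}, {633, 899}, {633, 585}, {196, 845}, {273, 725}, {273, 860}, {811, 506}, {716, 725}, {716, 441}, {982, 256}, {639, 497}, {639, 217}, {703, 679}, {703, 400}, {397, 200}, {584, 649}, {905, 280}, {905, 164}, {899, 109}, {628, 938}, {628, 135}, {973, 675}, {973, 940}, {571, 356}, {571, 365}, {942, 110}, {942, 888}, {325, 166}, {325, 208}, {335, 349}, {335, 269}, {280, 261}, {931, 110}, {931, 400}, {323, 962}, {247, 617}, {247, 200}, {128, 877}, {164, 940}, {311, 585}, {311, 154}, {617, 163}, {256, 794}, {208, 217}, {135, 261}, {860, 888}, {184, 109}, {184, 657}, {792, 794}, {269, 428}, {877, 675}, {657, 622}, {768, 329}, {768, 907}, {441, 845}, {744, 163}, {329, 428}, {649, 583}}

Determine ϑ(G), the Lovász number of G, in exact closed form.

deg(338) = 2; N(338) = {584, 962}.
Vertex 571 has 2 neighbors: 356, 365.
N(356) = {682, 571}, |N(356)| = 2.
N(154) = {553, 311}, |N(154)| = 2.
Every vertex has degree 2 (N=101); a single 101-cycle (edge-transitive).
A has 51 distinct eigenvalues ≈ [2.0, 1.9961, 1.9845, 1.9653, 1.9384, 1.904, 1.8623, 1.8133, 1.7574, 1.6946, 1.6253, 1.5497, 1.4681, 1.3808, 1.2882, 1.1906, 1.0884, 0.982, 0.8718, 0.7582, 0.6417, 0.5226, 0.4016, 0.279, 0.1554, 0.0311, -0.0933, -0.2173, -0.3405, -0.4624, -0.5824, -0.7003, -0.8154, -0.9273, -1.0357, -1.1401, -1.24, -1.3352, -1.4252, -1.5096, -1.5883, -1.6608, -1.7268, -1.7862, -1.8387, -1.8841, -1.9221, -1.9528, -1.9759, -1.9913, -1.999].
Lovász: ϑ = −101(-2*cos(pi/101))/(2+-(-1)*2*cos(pi/101)) = 101*cos(pi/101)/(cos(pi/101) + 1).
Numerically 50.48778.
50 ≤ 101*cos(pi/101)/(cos(pi/101) + 1) ≤ 51: both strict.

101*cos(pi/101)/(cos(pi/101) + 1)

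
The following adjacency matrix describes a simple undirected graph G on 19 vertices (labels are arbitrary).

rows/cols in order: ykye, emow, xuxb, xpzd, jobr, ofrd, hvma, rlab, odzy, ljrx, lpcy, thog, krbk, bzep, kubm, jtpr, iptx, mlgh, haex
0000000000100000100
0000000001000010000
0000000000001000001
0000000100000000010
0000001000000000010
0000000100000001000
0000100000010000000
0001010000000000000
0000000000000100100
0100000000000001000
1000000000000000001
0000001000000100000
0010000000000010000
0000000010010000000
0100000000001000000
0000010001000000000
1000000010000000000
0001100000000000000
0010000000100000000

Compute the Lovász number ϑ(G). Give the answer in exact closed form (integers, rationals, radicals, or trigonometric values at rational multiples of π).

19*cos(pi/19)/(cos(pi/19) + 1)

Vertex rlab has 2 neighbors: xpzd, ofrd.
deg(krbk) = 2; N(krbk) = {xuxb, kubm}.
deg(iptx) = 2; N(iptx) = {ykye, odzy}.
Vertex bzep has 2 neighbors: odzy, thog.
Regular of degree 2 on 19 vertices: this is C_{19}, the 19-cycle.
spec(A) ≈ [2.0, 1.891634, 1.578281, 1.093896, 0.490971, -0.165159, -0.803391, -1.354563, -1.758948, -1.972723] (distinct, 6 d.p.).
Lovász (edge-transitive): ϑ = −19·(-2*cos(pi/19))/((2)−(-2*cos(pi/19))) = 19*cos(pi/19)/(cos(pi/19) + 1).
= 9.434771… (decimal).
Lovász sandwich 9 ≤ 19*cos(pi/19)/(cos(pi/19) + 1) ≤ 10: both strict.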